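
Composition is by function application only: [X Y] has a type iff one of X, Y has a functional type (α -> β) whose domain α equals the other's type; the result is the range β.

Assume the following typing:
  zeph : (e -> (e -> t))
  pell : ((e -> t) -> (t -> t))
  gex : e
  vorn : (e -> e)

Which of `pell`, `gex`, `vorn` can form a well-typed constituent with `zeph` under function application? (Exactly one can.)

gex

pell : ((e -> t) -> (t -> t)) — zeph needs e; pell needs (e -> t); neither fits.
gex — combines: zeph : (e -> (e -> t)) takes gex : e as argument, giving (e -> t).
vorn : (e -> e) — zeph needs e; vorn needs e; neither fits.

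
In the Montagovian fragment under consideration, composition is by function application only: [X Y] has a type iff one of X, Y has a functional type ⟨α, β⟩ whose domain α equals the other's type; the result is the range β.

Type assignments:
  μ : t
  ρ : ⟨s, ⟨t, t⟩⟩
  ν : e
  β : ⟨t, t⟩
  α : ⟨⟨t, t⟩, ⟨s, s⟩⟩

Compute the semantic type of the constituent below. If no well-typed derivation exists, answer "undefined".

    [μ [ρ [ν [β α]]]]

At [β α], α : ⟨⟨t, t⟩, ⟨s, s⟩⟩ takes β : ⟨t, t⟩, giving ⟨s, s⟩.
At [ν [β α]]: neither e nor ⟨s, s⟩ can take the other as argument; the node is ill-typed.

undefined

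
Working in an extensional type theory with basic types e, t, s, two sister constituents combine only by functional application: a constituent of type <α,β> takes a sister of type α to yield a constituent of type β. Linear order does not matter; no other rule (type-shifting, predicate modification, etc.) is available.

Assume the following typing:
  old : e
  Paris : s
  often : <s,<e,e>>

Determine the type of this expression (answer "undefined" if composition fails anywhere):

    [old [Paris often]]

[Paris often]: often is <s,<e,e>>, Paris is s; result <e,e>.
[old [Paris often]]: [Paris often] is <e,e>, old is e; result e.

e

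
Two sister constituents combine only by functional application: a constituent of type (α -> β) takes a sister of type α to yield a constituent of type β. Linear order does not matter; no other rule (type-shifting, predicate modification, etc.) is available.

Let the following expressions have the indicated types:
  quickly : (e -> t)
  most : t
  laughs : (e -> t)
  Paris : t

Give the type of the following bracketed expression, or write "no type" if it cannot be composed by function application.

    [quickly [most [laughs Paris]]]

no type

At [laughs Paris]: neither (e -> t) nor t can take the other as argument; the node is ill-typed.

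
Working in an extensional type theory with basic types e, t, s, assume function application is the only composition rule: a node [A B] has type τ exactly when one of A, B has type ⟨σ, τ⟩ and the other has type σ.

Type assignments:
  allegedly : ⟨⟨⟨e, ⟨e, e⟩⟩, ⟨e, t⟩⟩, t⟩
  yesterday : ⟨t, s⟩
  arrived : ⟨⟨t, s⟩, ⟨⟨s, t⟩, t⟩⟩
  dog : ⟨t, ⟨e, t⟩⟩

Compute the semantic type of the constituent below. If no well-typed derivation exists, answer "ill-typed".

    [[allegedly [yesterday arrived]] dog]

At [yesterday arrived], arrived : ⟨⟨t, s⟩, ⟨⟨s, t⟩, t⟩⟩ takes yesterday : ⟨t, s⟩, giving ⟨⟨s, t⟩, t⟩.
At [allegedly [yesterday arrived]]: neither ⟨⟨⟨e, ⟨e, e⟩⟩, ⟨e, t⟩⟩, t⟩ nor ⟨⟨s, t⟩, t⟩ can take the other as argument; the node is ill-typed.

ill-typed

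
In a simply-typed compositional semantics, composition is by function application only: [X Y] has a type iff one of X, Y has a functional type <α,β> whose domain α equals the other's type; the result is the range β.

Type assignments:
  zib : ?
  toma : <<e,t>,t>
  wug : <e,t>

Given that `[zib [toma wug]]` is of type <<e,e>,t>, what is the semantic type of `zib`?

At [zib [toma wug]] (required: <<e,e>,t>): [toma wug] is t, which is not a function with range <<e,e>,t>; hence zib is the functor — type <t,<<e,e>,t>>.

<t,<<e,e>,t>>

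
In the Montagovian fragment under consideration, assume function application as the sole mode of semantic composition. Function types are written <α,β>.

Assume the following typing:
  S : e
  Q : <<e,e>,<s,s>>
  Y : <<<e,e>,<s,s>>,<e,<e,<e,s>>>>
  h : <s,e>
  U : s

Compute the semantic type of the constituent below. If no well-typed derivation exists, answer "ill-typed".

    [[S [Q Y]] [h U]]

[Q Y]: <<<e,e>,<s,s>>,<e,<e,<e,s>>>> applied to <<e,e>,<s,s>> yields <e,<e,<e,s>>>.
[S [Q Y]]: <e,<e,<e,s>>> applied to e yields <e,<e,s>>.
[h U]: <s,e> applied to s yields e.
[[S [Q Y]] [h U]]: <e,<e,s>> applied to e yields <e,s>.

<e,s>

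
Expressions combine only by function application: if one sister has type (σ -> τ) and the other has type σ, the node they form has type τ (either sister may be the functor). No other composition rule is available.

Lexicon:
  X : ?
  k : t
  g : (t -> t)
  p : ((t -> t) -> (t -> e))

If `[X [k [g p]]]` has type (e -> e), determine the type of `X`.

At [X [k [g p]]] (required: (e -> e)): [k [g p]] is e, which is not a function with range (e -> e); hence X is the functor — type (e -> (e -> e)).

(e -> (e -> e))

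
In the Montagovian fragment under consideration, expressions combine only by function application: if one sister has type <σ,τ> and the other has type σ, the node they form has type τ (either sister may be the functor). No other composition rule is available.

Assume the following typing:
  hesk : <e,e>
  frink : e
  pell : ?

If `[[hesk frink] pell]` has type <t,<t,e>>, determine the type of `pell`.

<e,<t,<t,e>>>

For [[hesk frink] pell] to have type <t,<t,e>> with [hesk frink] of type e, pell must be the function: pell : <e,<t,<t,e>>>.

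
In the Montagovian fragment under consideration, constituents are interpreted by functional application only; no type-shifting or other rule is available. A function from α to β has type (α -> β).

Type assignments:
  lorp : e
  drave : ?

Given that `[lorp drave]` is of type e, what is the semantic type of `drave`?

(e -> e)

At [lorp drave] (required: e): lorp is e, which is not a function with range e; hence drave is the functor — type (e -> e).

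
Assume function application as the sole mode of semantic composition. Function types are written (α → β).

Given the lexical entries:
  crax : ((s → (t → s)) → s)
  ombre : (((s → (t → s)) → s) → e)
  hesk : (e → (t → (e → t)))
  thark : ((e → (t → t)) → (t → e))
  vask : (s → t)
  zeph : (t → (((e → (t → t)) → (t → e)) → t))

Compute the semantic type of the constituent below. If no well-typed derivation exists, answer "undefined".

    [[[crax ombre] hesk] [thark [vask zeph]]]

undefined

[crax ombre]: (((s → (t → s)) → s) → e) applied to ((s → (t → s)) → s) yields e.
[[crax ombre] hesk]: (e → (t → (e → t))) applied to e yields (t → (e → t)).
[vask zeph]: (s → t) with (t → (((e → (t → t)) → (t → e)) → t)) — neither is a function whose domain matches the other; composition fails here.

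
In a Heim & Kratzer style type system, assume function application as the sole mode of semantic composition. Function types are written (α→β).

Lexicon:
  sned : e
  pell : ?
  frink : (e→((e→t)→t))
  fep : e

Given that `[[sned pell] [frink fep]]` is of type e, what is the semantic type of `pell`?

[[sned pell] [frink fep]] is required to be e. [frink fep] : ((e→t)→t) cannot yield e as functor, so [sned pell] : (((e→t)→t)→e).
[sned pell] is required to be (((e→t)→t)→e). sned : e cannot yield (((e→t)→t)→e) as functor, so pell : (e→(((e→t)→t)→e)).

(e→(((e→t)→t)→e))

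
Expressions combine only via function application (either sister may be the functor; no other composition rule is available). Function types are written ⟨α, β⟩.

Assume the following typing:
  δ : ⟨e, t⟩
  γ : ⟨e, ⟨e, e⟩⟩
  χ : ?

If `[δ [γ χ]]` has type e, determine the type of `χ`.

⟨⟨e, ⟨e, e⟩⟩, ⟨⟨e, t⟩, e⟩⟩

[δ [γ χ]] is required to be e. δ : ⟨e, t⟩ cannot yield e as functor, so [γ χ] : ⟨⟨e, t⟩, e⟩.
[γ χ] is required to be ⟨⟨e, t⟩, e⟩. γ : ⟨e, ⟨e, e⟩⟩ cannot yield ⟨⟨e, t⟩, e⟩ as functor, so χ : ⟨⟨e, ⟨e, e⟩⟩, ⟨⟨e, t⟩, e⟩⟩.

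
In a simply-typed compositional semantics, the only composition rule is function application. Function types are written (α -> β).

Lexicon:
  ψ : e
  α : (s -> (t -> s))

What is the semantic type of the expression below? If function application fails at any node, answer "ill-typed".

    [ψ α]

ill-typed

[ψ α]: e with (s -> (t -> s)) — neither is a function whose domain matches the other; composition fails here.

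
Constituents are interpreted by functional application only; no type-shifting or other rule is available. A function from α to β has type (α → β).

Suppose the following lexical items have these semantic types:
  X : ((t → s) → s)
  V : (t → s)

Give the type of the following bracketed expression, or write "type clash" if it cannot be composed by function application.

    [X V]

s

[X V]: ((t → s) → s) applied to (t → s) yields s.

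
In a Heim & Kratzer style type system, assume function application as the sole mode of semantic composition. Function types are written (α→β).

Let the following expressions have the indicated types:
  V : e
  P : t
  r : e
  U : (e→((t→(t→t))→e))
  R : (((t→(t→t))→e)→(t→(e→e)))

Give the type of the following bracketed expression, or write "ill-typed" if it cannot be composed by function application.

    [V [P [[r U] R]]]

e

At [r U], U : (e→((t→(t→t))→e)) takes r : e, giving ((t→(t→t))→e).
At [[r U] R], R : (((t→(t→t))→e)→(t→(e→e))) takes [r U] : ((t→(t→t))→e), giving (t→(e→e)).
At [P [[r U] R]], [[r U] R] : (t→(e→e)) takes P : t, giving (e→e).
At [V [P [[r U] R]]], [P [[r U] R]] : (e→e) takes V : e, giving e.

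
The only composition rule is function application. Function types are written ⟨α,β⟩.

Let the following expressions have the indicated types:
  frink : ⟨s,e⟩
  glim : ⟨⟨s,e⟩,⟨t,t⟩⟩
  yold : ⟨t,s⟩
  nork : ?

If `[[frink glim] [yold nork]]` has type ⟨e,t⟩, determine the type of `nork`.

⟨⟨t,s⟩,⟨⟨t,t⟩,⟨e,t⟩⟩⟩

[[frink glim] [yold nork]] must have type ⟨e,t⟩. The sister [frink glim] has type ⟨t,t⟩; that is not a function onto ⟨e,t⟩, so [yold nork] must be the functor, of type ⟨⟨t,t⟩,⟨e,t⟩⟩.
[yold nork] must have type ⟨⟨t,t⟩,⟨e,t⟩⟩. The sister yold has type ⟨t,s⟩; that is not a function onto ⟨⟨t,t⟩,⟨e,t⟩⟩, so nork must be the functor, of type ⟨⟨t,s⟩,⟨⟨t,t⟩,⟨e,t⟩⟩⟩.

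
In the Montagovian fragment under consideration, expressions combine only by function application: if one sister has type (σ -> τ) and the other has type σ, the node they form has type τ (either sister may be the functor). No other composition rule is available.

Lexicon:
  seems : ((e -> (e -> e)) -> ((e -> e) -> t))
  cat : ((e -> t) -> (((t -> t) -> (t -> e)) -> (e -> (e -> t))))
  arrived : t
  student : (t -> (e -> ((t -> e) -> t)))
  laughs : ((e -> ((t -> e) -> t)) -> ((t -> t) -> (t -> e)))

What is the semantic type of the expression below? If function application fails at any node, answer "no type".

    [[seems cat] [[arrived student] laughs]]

[seems cat]: ((e -> (e -> e)) -> ((e -> e) -> t)) with ((e -> t) -> (((t -> t) -> (t -> e)) -> (e -> (e -> t)))) — neither is a function whose domain matches the other; composition fails here.

no type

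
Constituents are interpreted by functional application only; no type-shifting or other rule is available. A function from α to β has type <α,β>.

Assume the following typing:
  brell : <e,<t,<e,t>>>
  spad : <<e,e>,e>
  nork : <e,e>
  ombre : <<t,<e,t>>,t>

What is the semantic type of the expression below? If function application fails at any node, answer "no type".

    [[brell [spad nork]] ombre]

[spad nork]: <<e,e>,e> applied to <e,e> yields e.
[brell [spad nork]]: <e,<t,<e,t>>> applied to e yields <t,<e,t>>.
[[brell [spad nork]] ombre]: <<t,<e,t>>,t> applied to <t,<e,t>> yields t.

t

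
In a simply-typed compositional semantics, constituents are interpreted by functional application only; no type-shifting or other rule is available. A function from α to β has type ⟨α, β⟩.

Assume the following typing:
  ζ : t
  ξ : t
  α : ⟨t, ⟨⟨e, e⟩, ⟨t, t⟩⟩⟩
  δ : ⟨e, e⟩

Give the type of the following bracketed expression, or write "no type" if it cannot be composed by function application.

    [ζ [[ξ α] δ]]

t

[ξ α]: α is ⟨t, ⟨⟨e, e⟩, ⟨t, t⟩⟩⟩, ξ is t; result ⟨⟨e, e⟩, ⟨t, t⟩⟩.
[[ξ α] δ]: [ξ α] is ⟨⟨e, e⟩, ⟨t, t⟩⟩, δ is ⟨e, e⟩; result ⟨t, t⟩.
[ζ [[ξ α] δ]]: [[ξ α] δ] is ⟨t, t⟩, ζ is t; result t.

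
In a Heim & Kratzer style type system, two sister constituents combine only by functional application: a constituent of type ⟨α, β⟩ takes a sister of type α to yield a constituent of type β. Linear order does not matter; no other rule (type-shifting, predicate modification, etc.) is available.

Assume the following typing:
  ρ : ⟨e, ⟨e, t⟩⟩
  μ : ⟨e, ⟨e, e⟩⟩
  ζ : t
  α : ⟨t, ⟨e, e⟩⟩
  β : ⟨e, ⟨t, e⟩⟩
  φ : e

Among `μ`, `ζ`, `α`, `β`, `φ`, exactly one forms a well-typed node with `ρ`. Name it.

φ

μ : ⟨e, ⟨e, e⟩⟩ — neither side's domain matches the other.
ζ : t — neither side's domain matches the other.
α : ⟨t, ⟨e, e⟩⟩ — neither side's domain matches the other.
β : ⟨e, ⟨t, e⟩⟩ — neither side's domain matches the other.
φ — combines: ρ : ⟨e, ⟨e, t⟩⟩ takes φ : e as argument, giving ⟨e, t⟩.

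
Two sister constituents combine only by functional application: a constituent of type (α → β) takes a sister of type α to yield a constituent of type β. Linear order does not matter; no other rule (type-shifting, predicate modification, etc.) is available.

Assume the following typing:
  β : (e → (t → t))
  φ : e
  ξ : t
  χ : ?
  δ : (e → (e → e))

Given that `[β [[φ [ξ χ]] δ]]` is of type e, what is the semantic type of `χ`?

(t → (e → ((e → (e → e)) → ((e → (t → t)) → e))))

For [β [[φ [ξ χ]] δ]] to have type e with β of type (e → (t → t)), [[φ [ξ χ]] δ] must be the function: [[φ [ξ χ]] δ] : ((e → (t → t)) → e).
For [[φ [ξ χ]] δ] to have type ((e → (t → t)) → e) with δ of type (e → (e → e)), [φ [ξ χ]] must be the function: [φ [ξ χ]] : ((e → (e → e)) → ((e → (t → t)) → e)).
For [φ [ξ χ]] to have type ((e → (e → e)) → ((e → (t → t)) → e)) with φ of type e, [ξ χ] must be the function: [ξ χ] : (e → ((e → (e → e)) → ((e → (t → t)) → e))).
For [ξ χ] to have type (e → ((e → (e → e)) → ((e → (t → t)) → e))) with ξ of type t, χ must be the function: χ : (t → (e → ((e → (e → e)) → ((e → (t → t)) → e)))).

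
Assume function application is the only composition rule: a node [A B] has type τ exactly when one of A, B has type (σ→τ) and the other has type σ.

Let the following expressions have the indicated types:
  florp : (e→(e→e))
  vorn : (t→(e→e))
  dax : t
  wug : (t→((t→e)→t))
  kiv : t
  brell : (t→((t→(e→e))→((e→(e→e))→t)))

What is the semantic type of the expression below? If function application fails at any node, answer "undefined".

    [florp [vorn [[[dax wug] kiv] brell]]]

undefined

[dax wug]: functor wug : (t→((t→e)→t)), argument dax : t; result ((t→e)→t).
[[dax wug] kiv]: ((t→e)→t) with t — neither is a function whose domain matches the other; composition fails here.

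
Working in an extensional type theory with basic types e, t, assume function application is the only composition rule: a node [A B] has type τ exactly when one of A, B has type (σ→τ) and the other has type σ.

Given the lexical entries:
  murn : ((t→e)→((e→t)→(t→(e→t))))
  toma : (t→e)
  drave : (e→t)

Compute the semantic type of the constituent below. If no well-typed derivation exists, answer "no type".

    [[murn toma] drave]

At [murn toma], murn : ((t→e)→((e→t)→(t→(e→t)))) takes toma : (t→e), giving ((e→t)→(t→(e→t))).
At [[murn toma] drave], [murn toma] : ((e→t)→(t→(e→t))) takes drave : (e→t), giving (t→(e→t)).

(t→(e→t))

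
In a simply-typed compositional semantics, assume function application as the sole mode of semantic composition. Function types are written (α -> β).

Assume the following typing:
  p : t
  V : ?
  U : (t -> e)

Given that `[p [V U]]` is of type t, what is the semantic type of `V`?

((t -> e) -> (t -> t))

[p [V U]] is required to be t. p : t cannot yield t as functor, so [V U] : (t -> t).
[V U] is required to be (t -> t). U : (t -> e) cannot yield (t -> t) as functor, so V : ((t -> e) -> (t -> t)).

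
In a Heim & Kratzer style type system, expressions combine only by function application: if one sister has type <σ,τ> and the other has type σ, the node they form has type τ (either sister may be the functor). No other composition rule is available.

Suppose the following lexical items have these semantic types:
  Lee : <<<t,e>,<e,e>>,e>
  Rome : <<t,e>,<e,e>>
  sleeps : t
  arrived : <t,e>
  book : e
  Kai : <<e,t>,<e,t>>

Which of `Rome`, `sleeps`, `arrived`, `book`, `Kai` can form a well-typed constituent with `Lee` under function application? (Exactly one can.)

Rome — combines: Lee : <<<t,e>,<e,e>>,e> takes Rome : <<t,e>,<e,e>> as argument, giving e.
sleeps : t — does not combine with Lee.
arrived : <t,e> — does not combine with Lee.
book : e — does not combine with Lee.
Kai : <<e,t>,<e,t>> — does not combine with Lee.

Rome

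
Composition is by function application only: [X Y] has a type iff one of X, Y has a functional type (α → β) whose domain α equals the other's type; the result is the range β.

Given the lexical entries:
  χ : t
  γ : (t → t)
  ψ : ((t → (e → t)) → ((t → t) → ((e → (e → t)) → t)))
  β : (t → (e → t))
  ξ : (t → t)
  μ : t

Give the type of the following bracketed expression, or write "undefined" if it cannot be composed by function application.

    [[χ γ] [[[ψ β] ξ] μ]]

[χ γ] — γ of type (t → t) combines with χ of type t: type t.
[ψ β] — ψ of type ((t → (e → t)) → ((t → t) → ((e → (e → t)) → t))) combines with β of type (t → (e → t)): type ((t → t) → ((e → (e → t)) → t)).
[[ψ β] ξ] — [ψ β] of type ((t → t) → ((e → (e → t)) → t)) combines with ξ of type (t → t): type ((e → (e → t)) → t).
[[[ψ β] ξ] μ]: ((e → (e → t)) → t) with t — neither is a function whose domain matches the other; composition fails here.

undefined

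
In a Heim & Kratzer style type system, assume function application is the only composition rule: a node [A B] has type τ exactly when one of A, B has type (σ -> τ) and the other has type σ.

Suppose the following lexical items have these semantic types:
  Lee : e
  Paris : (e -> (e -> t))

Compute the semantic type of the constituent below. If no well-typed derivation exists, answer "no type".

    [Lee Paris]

[Lee Paris]: functor Paris : (e -> (e -> t)), argument Lee : e; result (e -> t).

(e -> t)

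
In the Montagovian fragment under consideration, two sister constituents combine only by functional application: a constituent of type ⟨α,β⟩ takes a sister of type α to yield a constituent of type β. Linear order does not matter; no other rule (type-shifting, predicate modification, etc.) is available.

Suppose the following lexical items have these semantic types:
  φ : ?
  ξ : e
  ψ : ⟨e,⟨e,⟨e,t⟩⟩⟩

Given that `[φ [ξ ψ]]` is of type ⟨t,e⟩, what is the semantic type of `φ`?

⟨⟨e,⟨e,t⟩⟩,⟨t,e⟩⟩

[φ [ξ ψ]] must have type ⟨t,e⟩. The sister [ξ ψ] has type ⟨e,⟨e,t⟩⟩; that is not a function onto ⟨t,e⟩, so φ must be the functor, of type ⟨⟨e,⟨e,t⟩⟩,⟨t,e⟩⟩.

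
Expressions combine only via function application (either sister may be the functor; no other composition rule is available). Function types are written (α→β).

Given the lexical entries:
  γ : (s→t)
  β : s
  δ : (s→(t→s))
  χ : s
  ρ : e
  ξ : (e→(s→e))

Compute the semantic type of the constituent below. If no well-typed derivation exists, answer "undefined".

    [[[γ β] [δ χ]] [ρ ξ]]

e

[γ β]: γ is (s→t), β is s; result t.
[δ χ]: δ is (s→(t→s)), χ is s; result (t→s).
[[γ β] [δ χ]]: [δ χ] is (t→s), [γ β] is t; result s.
[ρ ξ]: ξ is (e→(s→e)), ρ is e; result (s→e).
[[[γ β] [δ χ]] [ρ ξ]]: [ρ ξ] is (s→e), [[γ β] [δ χ]] is s; result e.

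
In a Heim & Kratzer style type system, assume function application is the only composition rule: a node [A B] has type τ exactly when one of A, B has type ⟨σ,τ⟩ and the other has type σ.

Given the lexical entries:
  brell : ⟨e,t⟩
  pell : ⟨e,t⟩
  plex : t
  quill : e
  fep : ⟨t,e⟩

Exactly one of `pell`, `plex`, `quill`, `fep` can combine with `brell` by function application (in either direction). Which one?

quill

pell : ⟨e,t⟩ — neither side's domain matches the other.
plex : t — neither side's domain matches the other.
quill — combines: brell : ⟨e,t⟩ takes quill : e as argument, giving t.
fep : ⟨t,e⟩ — neither side's domain matches the other.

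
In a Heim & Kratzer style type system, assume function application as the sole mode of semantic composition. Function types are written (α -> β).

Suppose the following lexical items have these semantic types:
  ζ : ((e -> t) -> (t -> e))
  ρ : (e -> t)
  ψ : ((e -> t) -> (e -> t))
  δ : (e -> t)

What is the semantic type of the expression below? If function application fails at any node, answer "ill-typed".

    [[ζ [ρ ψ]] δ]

ill-typed

[ρ ψ] — ψ of type ((e -> t) -> (e -> t)) combines with ρ of type (e -> t): type (e -> t).
[ζ [ρ ψ]] — ζ of type ((e -> t) -> (t -> e)) combines with [ρ ψ] of type (e -> t): type (t -> e).
At [[ζ [ρ ψ]] δ]: neither (t -> e) nor (e -> t) can take the other as argument; the node is ill-typed.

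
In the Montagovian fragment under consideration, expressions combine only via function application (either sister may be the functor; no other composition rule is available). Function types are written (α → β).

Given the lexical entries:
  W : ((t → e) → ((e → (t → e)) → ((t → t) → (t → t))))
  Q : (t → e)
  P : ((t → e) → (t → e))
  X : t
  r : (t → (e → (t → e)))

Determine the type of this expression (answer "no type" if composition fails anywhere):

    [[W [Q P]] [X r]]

At [Q P], P : ((t → e) → (t → e)) takes Q : (t → e), giving (t → e).
At [W [Q P]], W : ((t → e) → ((e → (t → e)) → ((t → t) → (t → t)))) takes [Q P] : (t → e), giving ((e → (t → e)) → ((t → t) → (t → t))).
At [X r], r : (t → (e → (t → e))) takes X : t, giving (e → (t → e)).
At [[W [Q P]] [X r]], [W [Q P]] : ((e → (t → e)) → ((t → t) → (t → t))) takes [X r] : (e → (t → e)), giving ((t → t) → (t → t)).

((t → t) → (t → t))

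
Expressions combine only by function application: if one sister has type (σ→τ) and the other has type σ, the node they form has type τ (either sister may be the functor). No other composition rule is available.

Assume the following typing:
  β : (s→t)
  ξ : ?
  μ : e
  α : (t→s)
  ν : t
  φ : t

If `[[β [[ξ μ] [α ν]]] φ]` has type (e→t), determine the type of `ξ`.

(e→(s→((s→t)→(t→(e→t)))))

At [[β [[ξ μ] [α ν]]] φ] (required: (e→t)): φ is t, which is not a function with range (e→t); hence [β [[ξ μ] [α ν]]] is the functor — type (t→(e→t)).
At [β [[ξ μ] [α ν]]] (required: (t→(e→t))): β is (s→t), which is not a function with range (t→(e→t)); hence [[ξ μ] [α ν]] is the functor — type ((s→t)→(t→(e→t))).
At [[ξ μ] [α ν]] (required: ((s→t)→(t→(e→t)))): [α ν] is s, which is not a function with range ((s→t)→(t→(e→t))); hence [ξ μ] is the functor — type (s→((s→t)→(t→(e→t)))).
At [ξ μ] (required: (s→((s→t)→(t→(e→t))))): μ is e, which is not a function with range (s→((s→t)→(t→(e→t)))); hence ξ is the functor — type (e→(s→((s→t)→(t→(e→t))))).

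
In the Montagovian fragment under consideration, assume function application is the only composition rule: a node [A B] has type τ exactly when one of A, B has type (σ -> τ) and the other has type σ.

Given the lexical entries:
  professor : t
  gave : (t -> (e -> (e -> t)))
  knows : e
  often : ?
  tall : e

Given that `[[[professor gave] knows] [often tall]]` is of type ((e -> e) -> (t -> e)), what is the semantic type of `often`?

(e -> ((e -> t) -> ((e -> e) -> (t -> e))))

At [[[professor gave] knows] [often tall]] (required: ((e -> e) -> (t -> e))): [[professor gave] knows] is (e -> t), which is not a function with range ((e -> e) -> (t -> e)); hence [often tall] is the functor — type ((e -> t) -> ((e -> e) -> (t -> e))).
At [often tall] (required: ((e -> t) -> ((e -> e) -> (t -> e)))): tall is e, which is not a function with range ((e -> t) -> ((e -> e) -> (t -> e))); hence often is the functor — type (e -> ((e -> t) -> ((e -> e) -> (t -> e)))).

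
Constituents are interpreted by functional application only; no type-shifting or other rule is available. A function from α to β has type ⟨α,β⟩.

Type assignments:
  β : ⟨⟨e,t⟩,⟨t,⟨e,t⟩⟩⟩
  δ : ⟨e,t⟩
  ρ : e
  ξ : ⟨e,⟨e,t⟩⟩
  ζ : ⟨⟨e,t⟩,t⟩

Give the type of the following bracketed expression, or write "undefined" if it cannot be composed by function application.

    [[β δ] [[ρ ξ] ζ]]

⟨e,t⟩

[β δ]: ⟨⟨e,t⟩,⟨t,⟨e,t⟩⟩⟩ applied to ⟨e,t⟩ yields ⟨t,⟨e,t⟩⟩.
[ρ ξ]: ⟨e,⟨e,t⟩⟩ applied to e yields ⟨e,t⟩.
[[ρ ξ] ζ]: ⟨⟨e,t⟩,t⟩ applied to ⟨e,t⟩ yields t.
[[β δ] [[ρ ξ] ζ]]: ⟨t,⟨e,t⟩⟩ applied to t yields ⟨e,t⟩.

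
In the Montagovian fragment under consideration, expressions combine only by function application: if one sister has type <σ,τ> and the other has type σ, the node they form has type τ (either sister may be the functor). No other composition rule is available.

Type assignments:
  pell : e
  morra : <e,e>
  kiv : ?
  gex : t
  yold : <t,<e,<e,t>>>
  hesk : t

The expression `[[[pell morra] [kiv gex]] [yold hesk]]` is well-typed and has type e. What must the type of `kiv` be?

<t,<e,<<e,<e,t>>,e>>>

[[[pell morra] [kiv gex]] [yold hesk]] must have type e. The sister [yold hesk] has type <e,<e,t>>; that is not a function onto e, so [[pell morra] [kiv gex]] must be the functor, of type <<e,<e,t>>,e>.
[[pell morra] [kiv gex]] must have type <<e,<e,t>>,e>. The sister [pell morra] has type e; that is not a function onto <<e,<e,t>>,e>, so [kiv gex] must be the functor, of type <e,<<e,<e,t>>,e>>.
[kiv gex] must have type <e,<<e,<e,t>>,e>>. The sister gex has type t; that is not a function onto <e,<<e,<e,t>>,e>>, so kiv must be the functor, of type <t,<e,<<e,<e,t>>,e>>>.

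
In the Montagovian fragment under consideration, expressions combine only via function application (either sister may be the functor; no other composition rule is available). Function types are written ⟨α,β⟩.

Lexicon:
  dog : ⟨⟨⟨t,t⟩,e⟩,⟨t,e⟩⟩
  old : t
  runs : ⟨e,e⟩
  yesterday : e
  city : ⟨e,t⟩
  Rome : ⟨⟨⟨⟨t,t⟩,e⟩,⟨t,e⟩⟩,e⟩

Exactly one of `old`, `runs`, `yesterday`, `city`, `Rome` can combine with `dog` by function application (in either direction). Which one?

Rome

old : t — dog needs ⟨⟨t,t⟩,e⟩; old needs nothing (atomic); neither fits.
runs : ⟨e,e⟩ — dog needs ⟨⟨t,t⟩,e⟩; runs needs e; neither fits.
yesterday : e — dog needs ⟨⟨t,t⟩,e⟩; yesterday needs nothing (atomic); neither fits.
city : ⟨e,t⟩ — dog needs ⟨⟨t,t⟩,e⟩; city needs e; neither fits.
Rome — combines: Rome : ⟨⟨⟨⟨t,t⟩,e⟩,⟨t,e⟩⟩,e⟩ takes dog : ⟨⟨⟨t,t⟩,e⟩,⟨t,e⟩⟩ as argument, giving e.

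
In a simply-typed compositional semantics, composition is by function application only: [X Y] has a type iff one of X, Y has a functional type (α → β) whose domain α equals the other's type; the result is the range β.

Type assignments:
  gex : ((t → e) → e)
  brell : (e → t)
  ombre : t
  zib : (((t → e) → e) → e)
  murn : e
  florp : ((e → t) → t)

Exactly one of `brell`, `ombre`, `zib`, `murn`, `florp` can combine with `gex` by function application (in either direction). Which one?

brell : (e → t) — gex needs (t → e); brell needs e; neither fits.
ombre : t — gex needs (t → e); ombre needs nothing (atomic); neither fits.
zib — combines: zib : (((t → e) → e) → e) takes gex : ((t → e) → e) as argument, giving e.
murn : e — gex needs (t → e); murn needs nothing (atomic); neither fits.
florp : ((e → t) → t) — gex needs (t → e); florp needs (e → t); neither fits.

zib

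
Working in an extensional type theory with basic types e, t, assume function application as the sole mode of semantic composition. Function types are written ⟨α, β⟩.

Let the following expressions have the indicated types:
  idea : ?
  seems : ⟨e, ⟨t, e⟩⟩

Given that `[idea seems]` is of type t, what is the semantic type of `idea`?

⟨⟨e, ⟨t, e⟩⟩, t⟩

At [idea seems] (required: t): seems is ⟨e, ⟨t, e⟩⟩, which is not a function with range t; hence idea is the functor — type ⟨⟨e, ⟨t, e⟩⟩, t⟩.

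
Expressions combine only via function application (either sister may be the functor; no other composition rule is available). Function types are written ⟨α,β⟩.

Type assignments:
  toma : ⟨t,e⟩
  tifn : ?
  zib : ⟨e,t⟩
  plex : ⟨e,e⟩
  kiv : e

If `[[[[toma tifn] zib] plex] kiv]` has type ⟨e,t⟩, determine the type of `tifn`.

At [[[[toma tifn] zib] plex] kiv] (required: ⟨e,t⟩): kiv is e, which is not a function with range ⟨e,t⟩; hence [[[toma tifn] zib] plex] is the functor — type ⟨e,⟨e,t⟩⟩.
At [[[toma tifn] zib] plex] (required: ⟨e,⟨e,t⟩⟩): plex is ⟨e,e⟩, which is not a function with range ⟨e,⟨e,t⟩⟩; hence [[toma tifn] zib] is the functor — type ⟨⟨e,e⟩,⟨e,⟨e,t⟩⟩⟩.
At [[toma tifn] zib] (required: ⟨⟨e,e⟩,⟨e,⟨e,t⟩⟩⟩): zib is ⟨e,t⟩, which is not a function with range ⟨⟨e,e⟩,⟨e,⟨e,t⟩⟩⟩; hence [toma tifn] is the functor — type ⟨⟨e,t⟩,⟨⟨e,e⟩,⟨e,⟨e,t⟩⟩⟩⟩.
At [toma tifn] (required: ⟨⟨e,t⟩,⟨⟨e,e⟩,⟨e,⟨e,t⟩⟩⟩⟩): toma is ⟨t,e⟩, which is not a function with range ⟨⟨e,t⟩,⟨⟨e,e⟩,⟨e,⟨e,t⟩⟩⟩⟩; hence tifn is the functor — type ⟨⟨t,e⟩,⟨⟨e,t⟩,⟨⟨e,e⟩,⟨e,⟨e,t⟩⟩⟩⟩⟩.

⟨⟨t,e⟩,⟨⟨e,t⟩,⟨⟨e,e⟩,⟨e,⟨e,t⟩⟩⟩⟩⟩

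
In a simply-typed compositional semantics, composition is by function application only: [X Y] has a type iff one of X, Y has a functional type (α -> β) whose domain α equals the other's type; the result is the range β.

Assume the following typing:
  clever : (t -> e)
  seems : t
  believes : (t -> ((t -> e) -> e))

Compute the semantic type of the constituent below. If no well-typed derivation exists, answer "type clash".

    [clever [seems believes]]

[seems believes]: (t -> ((t -> e) -> e)) applied to t yields ((t -> e) -> e).
[clever [seems believes]]: ((t -> e) -> e) applied to (t -> e) yields e.

e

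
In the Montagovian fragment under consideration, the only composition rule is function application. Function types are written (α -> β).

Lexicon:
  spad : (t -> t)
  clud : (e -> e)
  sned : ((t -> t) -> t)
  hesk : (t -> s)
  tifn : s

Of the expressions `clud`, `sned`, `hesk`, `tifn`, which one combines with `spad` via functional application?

clud : (e -> e) — no; spad wants t, and clud wants e.
sned — combines: sned : ((t -> t) -> t) takes spad : (t -> t) as argument, giving t.
hesk : (t -> s) — no; spad wants t, and hesk wants t.
tifn : s — no; spad wants t, and tifn wants nothing (atomic).

sned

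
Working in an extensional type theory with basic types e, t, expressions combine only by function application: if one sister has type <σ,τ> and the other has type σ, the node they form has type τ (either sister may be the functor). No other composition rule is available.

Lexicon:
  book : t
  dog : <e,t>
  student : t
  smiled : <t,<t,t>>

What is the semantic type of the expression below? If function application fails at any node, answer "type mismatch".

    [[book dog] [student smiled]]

type mismatch

At [book dog]: neither t nor <e,t> can take the other as argument; the node is ill-typed.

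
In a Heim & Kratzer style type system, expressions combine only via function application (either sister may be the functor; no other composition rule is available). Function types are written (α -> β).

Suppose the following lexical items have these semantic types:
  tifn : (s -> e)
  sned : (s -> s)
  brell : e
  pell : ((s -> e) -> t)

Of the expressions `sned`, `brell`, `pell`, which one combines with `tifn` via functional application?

sned : (s -> s) — neither side's domain matches the other.
brell : e — neither side's domain matches the other.
pell — combines: pell : ((s -> e) -> t) takes tifn : (s -> e) as argument, giving t.

pell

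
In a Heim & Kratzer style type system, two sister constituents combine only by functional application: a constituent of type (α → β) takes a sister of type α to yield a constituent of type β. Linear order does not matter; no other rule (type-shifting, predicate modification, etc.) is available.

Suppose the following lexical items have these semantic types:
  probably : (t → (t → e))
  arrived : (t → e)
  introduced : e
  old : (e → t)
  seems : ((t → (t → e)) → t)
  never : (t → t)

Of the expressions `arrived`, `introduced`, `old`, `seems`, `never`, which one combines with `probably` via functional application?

seems

arrived : (t → e) — no; probably wants t, and arrived wants t.
introduced : e — no; probably wants t, and introduced wants nothing (atomic).
old : (e → t) — no; probably wants t, and old wants e.
seems — combines: seems : ((t → (t → e)) → t) takes probably : (t → (t → e)) as argument, giving t.
never : (t → t) — no; probably wants t, and never wants t.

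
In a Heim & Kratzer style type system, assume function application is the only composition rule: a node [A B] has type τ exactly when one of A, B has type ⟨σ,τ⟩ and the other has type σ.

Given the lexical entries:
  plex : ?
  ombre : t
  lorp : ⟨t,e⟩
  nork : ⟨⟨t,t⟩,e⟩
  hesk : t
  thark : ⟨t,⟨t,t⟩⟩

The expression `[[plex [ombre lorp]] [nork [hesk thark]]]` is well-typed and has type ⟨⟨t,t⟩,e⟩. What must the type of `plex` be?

[[plex [ombre lorp]] [nork [hesk thark]]] is required to be ⟨⟨t,t⟩,e⟩. [nork [hesk thark]] : e cannot yield ⟨⟨t,t⟩,e⟩ as functor, so [plex [ombre lorp]] : ⟨e,⟨⟨t,t⟩,e⟩⟩.
[plex [ombre lorp]] is required to be ⟨e,⟨⟨t,t⟩,e⟩⟩. [ombre lorp] : e cannot yield ⟨e,⟨⟨t,t⟩,e⟩⟩ as functor, so plex : ⟨e,⟨e,⟨⟨t,t⟩,e⟩⟩⟩.

⟨e,⟨e,⟨⟨t,t⟩,e⟩⟩⟩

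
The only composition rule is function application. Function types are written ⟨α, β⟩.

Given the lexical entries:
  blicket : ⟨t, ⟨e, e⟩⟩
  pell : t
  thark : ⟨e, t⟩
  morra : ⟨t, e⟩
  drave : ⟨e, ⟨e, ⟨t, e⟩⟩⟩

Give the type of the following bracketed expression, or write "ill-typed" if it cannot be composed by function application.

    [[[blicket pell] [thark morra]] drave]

[blicket pell]: functor blicket : ⟨t, ⟨e, e⟩⟩, argument pell : t; result ⟨e, e⟩.
[thark morra]: ⟨e, t⟩ with ⟨t, e⟩ — neither is a function whose domain matches the other; composition fails here.

ill-typed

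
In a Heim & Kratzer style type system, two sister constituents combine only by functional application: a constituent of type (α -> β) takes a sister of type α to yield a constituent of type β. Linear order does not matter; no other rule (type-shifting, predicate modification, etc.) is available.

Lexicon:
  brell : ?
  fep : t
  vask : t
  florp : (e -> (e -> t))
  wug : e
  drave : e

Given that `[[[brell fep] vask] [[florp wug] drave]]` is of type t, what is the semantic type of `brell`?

(t -> (t -> (t -> t)))

[[[brell fep] vask] [[florp wug] drave]] must have type t. The sister [[florp wug] drave] has type t; that is not a function onto t, so [[brell fep] vask] must be the functor, of type (t -> t).
[[brell fep] vask] must have type (t -> t). The sister vask has type t; that is not a function onto (t -> t), so [brell fep] must be the functor, of type (t -> (t -> t)).
[brell fep] must have type (t -> (t -> t)). The sister fep has type t; that is not a function onto (t -> (t -> t)), so brell must be the functor, of type (t -> (t -> (t -> t))).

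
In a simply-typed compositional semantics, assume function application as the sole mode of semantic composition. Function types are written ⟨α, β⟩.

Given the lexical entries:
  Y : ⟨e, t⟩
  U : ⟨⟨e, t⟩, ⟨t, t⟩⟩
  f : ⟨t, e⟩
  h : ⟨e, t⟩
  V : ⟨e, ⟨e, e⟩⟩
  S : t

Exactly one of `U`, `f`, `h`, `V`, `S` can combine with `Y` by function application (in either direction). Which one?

U — combines: U : ⟨⟨e, t⟩, ⟨t, t⟩⟩ takes Y : ⟨e, t⟩ as argument, giving ⟨t, t⟩.
f : ⟨t, e⟩ — Y needs e; f needs t; neither fits.
h : ⟨e, t⟩ — Y needs e; h needs e; neither fits.
V : ⟨e, ⟨e, e⟩⟩ — Y needs e; V needs e; neither fits.
S : t — Y needs e; S needs nothing (atomic); neither fits.

U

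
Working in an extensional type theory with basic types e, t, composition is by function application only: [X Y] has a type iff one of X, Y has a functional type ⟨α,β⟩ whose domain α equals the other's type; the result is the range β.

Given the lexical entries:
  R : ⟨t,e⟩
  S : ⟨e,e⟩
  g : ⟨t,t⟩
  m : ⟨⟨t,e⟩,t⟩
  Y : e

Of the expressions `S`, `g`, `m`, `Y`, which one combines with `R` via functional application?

S : ⟨e,e⟩ — R needs t; S needs e; neither fits.
g : ⟨t,t⟩ — R needs t; g needs t; neither fits.
m — combines: m : ⟨⟨t,e⟩,t⟩ takes R : ⟨t,e⟩ as argument, giving t.
Y : e — R needs t; Y needs nothing (atomic); neither fits.

m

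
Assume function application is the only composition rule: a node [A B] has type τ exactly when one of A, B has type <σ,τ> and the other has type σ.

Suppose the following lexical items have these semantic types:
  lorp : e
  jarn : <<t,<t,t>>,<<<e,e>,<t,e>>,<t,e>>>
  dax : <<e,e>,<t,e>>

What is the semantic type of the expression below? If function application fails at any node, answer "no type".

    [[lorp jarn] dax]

no type

[lorp jarn]: e and <<t,<t,t>>,<<<e,e>,<t,e>>,<t,e>>> cannot combine by function application — type clash.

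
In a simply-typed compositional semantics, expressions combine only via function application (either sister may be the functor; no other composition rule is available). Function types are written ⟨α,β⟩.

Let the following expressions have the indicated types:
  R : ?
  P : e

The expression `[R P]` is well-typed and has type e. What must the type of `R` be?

[R P] is required to be e. P : e cannot yield e as functor, so R : ⟨e,e⟩.

⟨e,e⟩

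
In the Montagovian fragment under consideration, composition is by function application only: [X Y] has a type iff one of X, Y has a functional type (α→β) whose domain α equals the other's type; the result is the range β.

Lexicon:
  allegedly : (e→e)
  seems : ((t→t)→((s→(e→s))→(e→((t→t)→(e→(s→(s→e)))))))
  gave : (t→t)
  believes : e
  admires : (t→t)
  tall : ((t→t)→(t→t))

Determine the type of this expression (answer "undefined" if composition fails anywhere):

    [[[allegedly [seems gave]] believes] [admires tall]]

undefined

[seems gave]: functor seems : ((t→t)→((s→(e→s))→(e→((t→t)→(e→(s→(s→e))))))), argument gave : (t→t); result ((s→(e→s))→(e→((t→t)→(e→(s→(s→e)))))).
[allegedly [seems gave]]: (e→e) and ((s→(e→s))→(e→((t→t)→(e→(s→(s→e)))))) cannot combine by function application — type clash.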